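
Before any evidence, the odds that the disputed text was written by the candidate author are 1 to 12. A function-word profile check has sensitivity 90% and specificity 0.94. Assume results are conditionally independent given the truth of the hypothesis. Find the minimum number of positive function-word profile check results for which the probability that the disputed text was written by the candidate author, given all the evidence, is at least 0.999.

Prior odds = 1/12.
False-positive rate = 1 − 0.94 = 0.06; likelihood ratio of a positive = 0.9/0.06 = 15.
Target posterior odds = 0.999/0.001 = 999.
Require 15ⁿ ≥ 999 ÷ (1/12) = 11988.
15³ = 3375 falls short of 11988 but 15⁴ = 50625 reaches it, so n = 4.

4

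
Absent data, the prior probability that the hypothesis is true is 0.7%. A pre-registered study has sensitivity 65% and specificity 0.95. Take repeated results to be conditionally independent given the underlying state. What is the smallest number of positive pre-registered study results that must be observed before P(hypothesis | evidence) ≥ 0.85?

3

Prior odds: 0.007 ÷ 0.993 = 7/993.
False-positive rate = 1 − 0.95 = 0.05; likelihood ratio of a positive = 0.65/0.05 = 13.
Target odds: 0.85 ÷ 0.15 = 17/3.
Need (7/993) × 13ⁿ ≥ 17/3, i.e. 13ⁿ ≥ 5627/7.
13² = 169 falls short of 5627/7 but 13³ = 2197 reaches it, so n = 3.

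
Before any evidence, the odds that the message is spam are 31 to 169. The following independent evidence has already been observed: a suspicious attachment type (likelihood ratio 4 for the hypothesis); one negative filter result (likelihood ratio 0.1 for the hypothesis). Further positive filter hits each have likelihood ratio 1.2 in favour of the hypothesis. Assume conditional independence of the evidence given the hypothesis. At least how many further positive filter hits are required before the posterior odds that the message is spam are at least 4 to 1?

22

Prior odds = 31/169.
Combined Bayes factor of the evidence already in hand = 4 × 0.1 = 0.4.
Odds after that evidence = (31/169) × 0.4 = 62/845.
Target odds = 4.
Need 1.2ⁿ ≥ 4 ÷ (62/845) = 1690/31.
1.2²¹ ≈46.0051 falls short of 1690/31 but 1.2²² ≈55.2061 reaches it, so n = 22.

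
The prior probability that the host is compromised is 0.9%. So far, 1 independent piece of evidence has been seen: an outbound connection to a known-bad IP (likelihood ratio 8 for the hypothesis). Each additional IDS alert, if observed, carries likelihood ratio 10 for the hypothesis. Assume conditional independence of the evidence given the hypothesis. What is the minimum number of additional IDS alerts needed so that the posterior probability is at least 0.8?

Prior odds = 0.009/0.991 = 9/991.
Bayes factor of the evidence already in hand = 8.
Odds after that evidence = (9/991) × 8 = 72/991.
Target odds = 0.8/0.2 = 4.
Need 10ⁿ ≥ 4 ÷ (72/991) = 991/18.
10¹ = 10 falls short of 991/18 but 10² = 100 reaches it, so n = 2.

2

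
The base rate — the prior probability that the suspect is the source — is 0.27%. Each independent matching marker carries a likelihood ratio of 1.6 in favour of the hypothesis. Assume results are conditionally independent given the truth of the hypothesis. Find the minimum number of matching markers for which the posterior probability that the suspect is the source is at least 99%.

23

Prior odds: 0.0027 ÷ 0.9973 = 27/9973.
Likelihood ratio per matching marker = 1.6.
Target odds: 0.99 ÷ 0.01 = 99.
Need (27/9973) × 1.6ⁿ ≥ 99, i.e. 1.6ⁿ ≥ 109703/3.
1.6²² ≈30948.5 falls short of 109703/3 but 1.6²³ ≈49517.6 reaches it, so n = 23.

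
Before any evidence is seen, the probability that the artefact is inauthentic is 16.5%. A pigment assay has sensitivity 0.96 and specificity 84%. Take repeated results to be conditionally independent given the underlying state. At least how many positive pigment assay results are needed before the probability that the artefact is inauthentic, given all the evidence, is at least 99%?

4

Prior odds = 0.165/0.835 = 33/167.
False-positive rate = 1 − 0.84 = 0.16; likelihood ratio of a positive = 0.96/0.16 = 6.
Target posterior odds = 0.99/0.01 = 99.
Need (33/167) × 6ⁿ ≥ 99, i.e. 6ⁿ ≥ 501.
6³ = 216 falls short of 501 but 6⁴ = 1296 reaches it, so n = 4.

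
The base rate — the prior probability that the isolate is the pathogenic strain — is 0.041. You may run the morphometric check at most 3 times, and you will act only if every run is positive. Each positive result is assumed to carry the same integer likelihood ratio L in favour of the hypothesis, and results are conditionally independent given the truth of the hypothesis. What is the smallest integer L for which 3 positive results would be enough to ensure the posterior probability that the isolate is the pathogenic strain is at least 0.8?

Prior odds = 0.041/0.959 = 41/959.
Target odds = 0.8/0.2 = 4.
Need L³ ≥ 4 ÷ (41/959) = 3836/41.
4³ = 64 < 3836/41 ≤ 125 = 5³, so L = 5.

5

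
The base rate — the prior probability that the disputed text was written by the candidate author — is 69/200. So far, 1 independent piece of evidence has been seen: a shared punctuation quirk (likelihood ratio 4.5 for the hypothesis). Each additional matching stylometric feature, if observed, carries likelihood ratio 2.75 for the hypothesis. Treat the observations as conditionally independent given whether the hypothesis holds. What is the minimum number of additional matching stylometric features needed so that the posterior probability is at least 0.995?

Prior odds = 0.345/0.655 = 69/131.
Bayes factor of the evidence already in hand = 4.5.
Odds after that evidence = (69/131) × 4.5 = 621/262.
Target odds = 0.995/0.005 = 199.
Need 2.75ⁿ ≥ 199 ÷ (621/262) = 52138/621.
2.75⁴ = 57.19140625 falls short of 52138/621 but 2.75⁵ = 161051/1024 reaches it, so n = 5.

5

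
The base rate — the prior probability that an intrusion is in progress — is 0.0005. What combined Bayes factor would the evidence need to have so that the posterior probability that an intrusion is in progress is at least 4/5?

Prior odds = 0.0005/0.9995 = 1/1999.
Target odds = 0.8/0.2 = 4.
Required Bayes factor = 4 ÷ (1/1999) = 7996.

7996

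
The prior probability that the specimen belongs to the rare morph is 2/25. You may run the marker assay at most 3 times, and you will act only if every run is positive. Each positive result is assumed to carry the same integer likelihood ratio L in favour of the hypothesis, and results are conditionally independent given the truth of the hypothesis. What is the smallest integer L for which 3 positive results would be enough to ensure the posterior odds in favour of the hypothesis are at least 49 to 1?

9

Prior odds = 0.08/0.92 = 2/23.
Target odds = 49.
Need L³ ≥ 49 ÷ (2/23) = 563.5.
8³ = 512 < 563.5 ≤ 729 = 9³, so L = 9.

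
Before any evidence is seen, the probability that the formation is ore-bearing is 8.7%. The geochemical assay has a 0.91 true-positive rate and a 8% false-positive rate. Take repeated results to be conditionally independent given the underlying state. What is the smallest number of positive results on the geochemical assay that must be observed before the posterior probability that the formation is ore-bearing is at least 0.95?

3

Prior odds: 0.087 ÷ 0.913 = 87/913.
Likelihood ratio of a positive result = 0.91/0.08 = 11.375.
Target posterior odds = 0.95/0.05 = 19.
Require 11.375ⁿ ≥ 19 ÷ (87/913) = 17347/87.
11.375² = 129.390625 falls short of 17347/87 but 11.375³ = 753571/512 reaches it, so n = 3.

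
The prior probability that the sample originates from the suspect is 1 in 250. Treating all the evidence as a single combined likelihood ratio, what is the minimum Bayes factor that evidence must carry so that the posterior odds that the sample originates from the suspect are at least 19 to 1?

4731

Prior odds = 0.004/0.996 = 1/249.
Target odds = 19.
Required Bayes factor = 19 ÷ (1/249) = 4731.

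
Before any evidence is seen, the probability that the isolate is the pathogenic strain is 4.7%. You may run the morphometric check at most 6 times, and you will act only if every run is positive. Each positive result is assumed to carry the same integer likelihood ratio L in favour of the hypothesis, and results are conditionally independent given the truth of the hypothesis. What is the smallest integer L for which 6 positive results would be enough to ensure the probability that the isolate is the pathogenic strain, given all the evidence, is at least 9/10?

3

Prior odds = 0.047/0.953 = 47/953.
Target odds = 0.9/0.1 = 9.
Need L⁶ ≥ 9 ÷ (47/953) = 8577/47.
2⁶ = 64 < 8577/47 ≤ 729 = 3⁶, so L = 3.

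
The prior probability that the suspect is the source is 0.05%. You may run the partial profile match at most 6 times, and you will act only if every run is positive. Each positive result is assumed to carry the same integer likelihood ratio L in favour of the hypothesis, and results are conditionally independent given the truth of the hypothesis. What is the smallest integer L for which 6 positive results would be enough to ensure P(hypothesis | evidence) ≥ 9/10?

Prior odds = 0.0005/0.9995 = 1/1999.
Target odds = 0.9/0.1 = 9.
Need L⁶ ≥ 9 ÷ (1/1999) = 17991.
5⁶ = 15625 < 17991 ≤ 46656 = 6⁶, so L = 6.

6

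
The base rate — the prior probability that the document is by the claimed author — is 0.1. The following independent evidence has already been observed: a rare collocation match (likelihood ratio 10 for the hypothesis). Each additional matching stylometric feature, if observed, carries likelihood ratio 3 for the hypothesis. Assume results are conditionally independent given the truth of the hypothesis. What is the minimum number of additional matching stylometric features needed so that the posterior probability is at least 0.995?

Prior odds = 0.1/0.9 = 1/9.
Bayes factor of the evidence already in hand = 10.
Odds after that evidence = (1/9) × 10 = 10/9.
Target odds = 0.995/0.005 = 199.
Need 3ⁿ ≥ 199 ÷ (10/9) = 179.1.
3⁴ = 81 falls short of 179.1 but 3⁵ = 243 reaches it, so n = 5.

5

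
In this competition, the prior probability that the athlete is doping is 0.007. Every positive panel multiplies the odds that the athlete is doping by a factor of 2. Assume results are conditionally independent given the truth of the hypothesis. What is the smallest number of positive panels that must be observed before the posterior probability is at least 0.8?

10

Prior odds = 0.007/0.993 = 7/993.
Likelihood ratio per positive panel = 2.
Target odds: 0.8 ÷ 0.2 = 4.
Need (7/993) × 2ⁿ ≥ 4, i.e. 2ⁿ ≥ 3972/7.
2⁹ = 512 falls short of 3972/7 but 2¹⁰ = 1024 reaches it, so n = 10.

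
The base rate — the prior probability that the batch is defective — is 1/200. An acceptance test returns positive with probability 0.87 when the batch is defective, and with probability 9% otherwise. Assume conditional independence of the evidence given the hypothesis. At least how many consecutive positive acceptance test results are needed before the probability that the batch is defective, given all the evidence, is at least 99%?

Prior odds = 0.005/0.995 = 1/199.
Likelihood ratio of a positive result = 0.87/0.09 = 29/3.
Target odds: 0.99 ÷ 0.01 = 99.
Need (1/199) × (29/3)ⁿ ≥ 99, i.e. (29/3)ⁿ ≥ 19701.
(29/3)⁴ = 707281/81 falls short of 19701 but (29/3)⁵ = 20511149/243 reaches it, so n = 5.

5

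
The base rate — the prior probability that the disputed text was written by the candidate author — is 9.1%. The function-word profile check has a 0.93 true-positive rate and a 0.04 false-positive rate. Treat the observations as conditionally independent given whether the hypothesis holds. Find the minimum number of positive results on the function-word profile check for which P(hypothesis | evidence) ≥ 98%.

2

Prior odds: 0.091 ÷ 0.909 = 91/909.
Likelihood ratio of a positive result = 0.93/0.04 = 23.25.
Target posterior odds = 0.98/0.02 = 49.
Require 23.25ⁿ ≥ 49 ÷ (91/909) = 6363/13.
23.25¹ = 23.25 falls short of 6363/13 but 23.25² = 540.5625 reaches it, so n = 2.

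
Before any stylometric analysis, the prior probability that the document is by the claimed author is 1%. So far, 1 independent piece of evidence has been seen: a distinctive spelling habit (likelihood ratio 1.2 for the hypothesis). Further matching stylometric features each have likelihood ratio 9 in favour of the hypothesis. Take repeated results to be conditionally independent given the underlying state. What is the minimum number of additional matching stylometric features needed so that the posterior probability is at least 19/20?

4

Prior odds = 0.01/0.99 = 1/99.
Bayes factor of the evidence already in hand = 1.2.
Odds after that evidence = (1/99) × 1.2 = 2/165.
Target odds = 0.95/0.05 = 19.
Need 9ⁿ ≥ 19 ÷ (2/165) = 1567.5.
9³ = 729 falls short of 1567.5 but 9⁴ = 6561 reaches it, so n = 4.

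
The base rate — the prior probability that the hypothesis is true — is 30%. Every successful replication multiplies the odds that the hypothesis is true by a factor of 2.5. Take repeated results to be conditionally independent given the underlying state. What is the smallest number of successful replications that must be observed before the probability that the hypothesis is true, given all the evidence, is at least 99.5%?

7

Prior odds = 0.3/0.7 = 3/7.
Likelihood ratio per successful replication = 2.5.
Target posterior odds = 0.995/0.005 = 199.
Require 2.5ⁿ ≥ 199 ÷ (3/7) = 1393/3.
2.5⁶ = 244.140625 falls short of 1393/3 but 2.5⁷ = 610.3515625 reaches it, so n = 7.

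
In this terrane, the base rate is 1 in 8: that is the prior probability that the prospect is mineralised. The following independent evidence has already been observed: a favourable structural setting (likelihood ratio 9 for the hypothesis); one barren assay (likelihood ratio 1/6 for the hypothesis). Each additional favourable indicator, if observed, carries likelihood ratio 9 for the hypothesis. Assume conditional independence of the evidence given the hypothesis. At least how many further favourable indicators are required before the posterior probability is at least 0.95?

3

Prior odds = 0.125/0.875 = 1/7.
Combined Bayes factor of the evidence already in hand = 9 × (1/6) = 1.5.
Odds after that evidence = (1/7) × 1.5 = 3/14.
Target odds = 0.95/0.05 = 19.
Need 9ⁿ ≥ 19 ÷ (3/14) = 266/3.
9² = 81 falls short of 266/3 but 9³ = 729 reaches it, so n = 3.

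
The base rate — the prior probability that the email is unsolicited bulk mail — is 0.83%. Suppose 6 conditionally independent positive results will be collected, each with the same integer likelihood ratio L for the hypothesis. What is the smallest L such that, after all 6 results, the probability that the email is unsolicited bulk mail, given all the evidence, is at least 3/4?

3

Prior odds = 0.0083/0.9917 = 83/9917.
Target odds = 0.75/0.25 = 3.
Need L⁶ ≥ 3 ÷ (83/9917) = 29751/83.
2⁶ = 64 < 29751/83 ≤ 729 = 3⁶, so L = 3.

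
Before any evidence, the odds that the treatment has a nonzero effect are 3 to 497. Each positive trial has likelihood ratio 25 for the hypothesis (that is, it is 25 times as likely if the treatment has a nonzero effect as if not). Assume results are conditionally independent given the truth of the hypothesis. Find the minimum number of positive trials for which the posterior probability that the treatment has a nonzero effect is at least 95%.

Prior odds = 3/497.
Likelihood ratio per positive trial = 25.
Target posterior odds = 0.95/0.05 = 19.
Require 25ⁿ ≥ 19 ÷ (3/497) = 9443/3.
25² = 625 falls short of 9443/3 but 25³ = 15625 reaches it, so n = 3.

3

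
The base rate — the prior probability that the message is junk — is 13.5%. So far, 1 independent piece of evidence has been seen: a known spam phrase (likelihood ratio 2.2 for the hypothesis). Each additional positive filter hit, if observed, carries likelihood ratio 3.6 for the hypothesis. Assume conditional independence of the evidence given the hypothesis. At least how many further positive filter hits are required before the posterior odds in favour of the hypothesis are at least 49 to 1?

4

Prior odds = 0.135/0.865 = 27/173.
Bayes factor of the evidence already in hand = 2.2.
Odds after that evidence = (27/173) × 2.2 = 297/865.
Target odds = 49.
Need 3.6ⁿ ≥ 49 ÷ (297/865) = 42385/297.
3.6³ = 46.656 falls short of 42385/297 but 3.6⁴ = 167.9616 reaches it, so n = 4.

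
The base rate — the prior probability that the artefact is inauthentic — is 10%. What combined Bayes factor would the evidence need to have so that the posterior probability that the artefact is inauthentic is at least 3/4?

Prior odds = 0.1/0.9 = 1/9.
Target odds = 0.75/0.25 = 3.
Required Bayes factor = 3 ÷ (1/9) = 27.

27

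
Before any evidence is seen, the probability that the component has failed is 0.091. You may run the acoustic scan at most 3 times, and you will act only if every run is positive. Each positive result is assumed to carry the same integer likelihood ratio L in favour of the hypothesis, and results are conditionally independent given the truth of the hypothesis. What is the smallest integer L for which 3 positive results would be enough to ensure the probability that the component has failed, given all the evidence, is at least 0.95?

6

Prior odds = 0.091/0.909 = 91/909.
Target odds = 0.95/0.05 = 19.
Need L³ ≥ 19 ÷ (91/909) = 17271/91.
5³ = 125 < 17271/91 ≤ 216 = 6³, so L = 6.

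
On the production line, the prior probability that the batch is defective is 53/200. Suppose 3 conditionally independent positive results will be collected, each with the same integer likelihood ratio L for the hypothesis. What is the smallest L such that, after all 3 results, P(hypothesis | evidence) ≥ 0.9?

Prior odds = 0.265/0.735 = 53/147.
Target odds = 0.9/0.1 = 9.
Need L³ ≥ 9 ÷ (53/147) = 1323/53.
2³ = 8 < 1323/53 ≤ 27 = 3³, so L = 3.

3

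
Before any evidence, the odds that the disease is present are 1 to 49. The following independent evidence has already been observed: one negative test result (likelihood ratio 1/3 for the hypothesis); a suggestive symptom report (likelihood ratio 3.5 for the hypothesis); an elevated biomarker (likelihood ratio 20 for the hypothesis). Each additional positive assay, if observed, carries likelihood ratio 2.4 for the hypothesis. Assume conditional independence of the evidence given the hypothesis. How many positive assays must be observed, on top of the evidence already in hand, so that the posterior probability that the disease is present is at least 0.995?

Prior odds = 1/49.
Combined Bayes factor of the evidence already in hand = (1/3) × 3.5 × 20 = 70/3.
Odds after that evidence = (1/49) × 70/3 = 10/21.
Target odds = 0.995/0.005 = 199.
Need 2.4ⁿ ≥ 199 ÷ (10/21) = 417.9.
2.4⁶ = 2985984/15625 falls short of 417.9 but 2.4⁷ = 35831808/78125 reaches it, so n = 7.

7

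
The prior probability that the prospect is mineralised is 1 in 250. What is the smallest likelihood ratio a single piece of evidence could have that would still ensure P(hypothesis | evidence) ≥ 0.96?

5976

Prior odds = 0.004/0.996 = 1/249.
Target odds = 0.96/0.04 = 24.
Required Bayes factor = 24 ÷ (1/249) = 5976.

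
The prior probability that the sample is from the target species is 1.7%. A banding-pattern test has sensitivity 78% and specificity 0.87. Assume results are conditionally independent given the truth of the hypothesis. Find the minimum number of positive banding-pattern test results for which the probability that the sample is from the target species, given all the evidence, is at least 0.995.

Prior odds: 0.017 ÷ 0.983 = 17/983.
False-positive rate = 1 − 0.87 = 0.13; likelihood ratio of a positive = 0.78/0.13 = 6.
Target posterior odds = 0.995/0.005 = 199.
Need (17/983) × 6ⁿ ≥ 199, i.e. 6ⁿ ≥ 195617/17.
6⁵ = 7776 falls short of 195617/17 but 6⁶ = 46656 reaches it, so n = 6.

6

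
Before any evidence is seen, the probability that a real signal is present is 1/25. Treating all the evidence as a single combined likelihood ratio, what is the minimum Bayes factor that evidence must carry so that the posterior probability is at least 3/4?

72

Prior odds = 0.04/0.96 = 1/24.
Target odds = 0.75/0.25 = 3.
Required Bayes factor = 3 ÷ (1/24) = 72.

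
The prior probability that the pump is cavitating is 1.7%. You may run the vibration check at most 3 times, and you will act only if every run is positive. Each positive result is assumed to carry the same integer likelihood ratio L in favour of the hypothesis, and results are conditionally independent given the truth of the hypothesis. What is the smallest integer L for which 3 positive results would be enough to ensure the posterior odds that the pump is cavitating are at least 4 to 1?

7

Prior odds = 0.017/0.983 = 17/983.
Target odds = 4.
Need L³ ≥ 4 ÷ (17/983) = 3932/17.
6³ = 216 < 3932/17 ≤ 343 = 7³, so L = 7.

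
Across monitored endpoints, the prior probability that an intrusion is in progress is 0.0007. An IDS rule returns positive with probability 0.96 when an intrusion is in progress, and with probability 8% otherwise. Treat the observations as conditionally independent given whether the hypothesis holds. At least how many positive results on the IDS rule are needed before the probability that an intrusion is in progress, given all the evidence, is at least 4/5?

4

Prior odds: 0.0007 ÷ 0.9993 = 7/9993.
Likelihood ratio of a positive result = 0.96/0.08 = 12.
Target odds: 0.8 ÷ 0.2 = 4.
Require 12ⁿ ≥ 4 ÷ (7/9993) = 39972/7.
12³ = 1728 falls short of 39972/7 but 12⁴ = 20736 reaches it, so n = 4.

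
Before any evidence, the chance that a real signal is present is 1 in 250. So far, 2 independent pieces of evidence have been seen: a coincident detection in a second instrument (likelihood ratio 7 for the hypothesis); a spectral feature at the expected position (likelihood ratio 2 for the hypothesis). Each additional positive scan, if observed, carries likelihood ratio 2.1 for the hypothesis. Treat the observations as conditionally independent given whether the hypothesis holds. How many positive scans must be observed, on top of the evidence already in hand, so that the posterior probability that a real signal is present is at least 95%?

8

Prior odds = 0.004/0.996 = 1/249.
Combined Bayes factor of the evidence already in hand = 7 × 2 = 14.
Odds after that evidence = (1/249) × 14 = 14/249.
Target odds = 0.95/0.05 = 19.
Need 2.1ⁿ ≥ 19 ÷ (14/249) = 4731/14.
2.1⁷ ≈180.109 falls short of 4731/14 but 2.1⁸ ≈378.229 reaches it, so n = 8.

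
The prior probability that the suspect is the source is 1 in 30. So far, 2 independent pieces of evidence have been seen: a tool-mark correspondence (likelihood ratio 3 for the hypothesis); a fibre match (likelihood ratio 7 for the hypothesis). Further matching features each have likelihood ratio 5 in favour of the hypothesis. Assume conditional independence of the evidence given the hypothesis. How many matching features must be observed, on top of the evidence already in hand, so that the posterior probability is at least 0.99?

Prior odds = (1/30)/(29/30) = 1/29.
Combined Bayes factor of the evidence already in hand = 3 × 7 = 21.
Odds after that evidence = (1/29) × 21 = 21/29.
Target odds = 0.99/0.01 = 99.
Need 5ⁿ ≥ 99 ÷ (21/29) = 957/7.
5³ = 125 falls short of 957/7 but 5⁴ = 625 reaches it, so n = 4.

4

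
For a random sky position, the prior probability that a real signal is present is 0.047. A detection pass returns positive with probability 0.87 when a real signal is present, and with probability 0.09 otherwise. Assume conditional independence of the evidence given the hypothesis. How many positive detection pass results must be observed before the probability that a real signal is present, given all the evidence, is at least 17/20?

3

Prior odds = 0.047/0.953 = 47/953.
Likelihood ratio of a positive result = 0.87/0.09 = 29/3.
Target odds: 0.85 ÷ 0.15 = 17/3.
Need (47/953) × (29/3)ⁿ ≥ 17/3, i.e. (29/3)ⁿ ≥ 16201/141.
(29/3)² = 841/9 falls short of 16201/141 but (29/3)³ = 24389/27 reaches it, so n = 3.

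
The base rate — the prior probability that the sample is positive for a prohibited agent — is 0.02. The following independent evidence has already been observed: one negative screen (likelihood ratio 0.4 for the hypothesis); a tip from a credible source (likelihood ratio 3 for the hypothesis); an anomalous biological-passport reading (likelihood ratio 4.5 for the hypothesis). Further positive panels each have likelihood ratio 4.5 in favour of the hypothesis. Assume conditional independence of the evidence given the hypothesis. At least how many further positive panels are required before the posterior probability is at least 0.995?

5

Prior odds = 0.02/0.98 = 1/49.
Combined Bayes factor of the evidence already in hand = 0.4 × 3 × 4.5 = 5.4.
Odds after that evidence = (1/49) × 5.4 = 27/245.
Target odds = 0.995/0.005 = 199.
Need 4.5ⁿ ≥ 199 ÷ (27/245) = 48755/27.
4.5⁴ = 410.0625 falls short of 48755/27 but 4.5⁵ = 1845.28125 reaches it, so n = 5.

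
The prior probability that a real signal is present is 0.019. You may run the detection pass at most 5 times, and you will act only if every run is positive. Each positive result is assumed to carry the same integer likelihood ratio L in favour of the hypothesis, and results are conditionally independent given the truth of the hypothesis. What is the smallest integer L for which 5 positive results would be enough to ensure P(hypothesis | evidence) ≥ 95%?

Prior odds = 0.019/0.981 = 19/981.
Target odds = 0.95/0.05 = 19.
Need L⁵ ≥ 19 ÷ (19/981) = 981.
3⁵ = 243 < 981 ≤ 1024 = 4⁵, so L = 4.

4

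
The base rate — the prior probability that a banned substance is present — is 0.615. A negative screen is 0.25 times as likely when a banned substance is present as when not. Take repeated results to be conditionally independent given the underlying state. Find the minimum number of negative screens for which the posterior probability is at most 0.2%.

5

Prior odds = 0.615/0.385 = 123/77.
Likelihood ratio per negative screen = 0.25.
Target odds: 0.002 ÷ 0.998 = 1/499.
Need (123/77) × 0.25ⁿ ≤ 1/499, i.e. 0.25ⁿ ≤ 77/61377.
0.25⁴ = 0.00390625 is still above 77/61377 but 0.25⁵ = 1/1024 is at or below it, so n = 5.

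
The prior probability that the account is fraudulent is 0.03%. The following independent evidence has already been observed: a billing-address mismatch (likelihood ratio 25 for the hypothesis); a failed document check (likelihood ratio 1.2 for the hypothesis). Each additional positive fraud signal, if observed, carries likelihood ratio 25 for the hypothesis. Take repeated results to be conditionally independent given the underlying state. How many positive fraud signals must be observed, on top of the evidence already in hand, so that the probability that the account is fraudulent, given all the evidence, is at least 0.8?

2

Prior odds = 0.0003/0.9997 = 3/9997.
Combined Bayes factor of the evidence already in hand = 25 × 1.2 = 30.
Odds after that evidence = (3/9997) × 30 = 90/9997.
Target odds = 0.8/0.2 = 4.
Need 25ⁿ ≥ 4 ÷ (90/9997) = 19994/45.
25¹ = 25 falls short of 19994/45 but 25² = 625 reaches it, so n = 2.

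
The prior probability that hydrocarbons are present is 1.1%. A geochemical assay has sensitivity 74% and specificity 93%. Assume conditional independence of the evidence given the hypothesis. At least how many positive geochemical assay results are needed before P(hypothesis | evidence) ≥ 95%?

Prior odds = 0.011/0.989 = 11/989.
False-positive rate = 1 − 0.93 = 0.07; likelihood ratio of a positive = 0.74/0.07 = 74/7.
Target posterior odds = 0.95/0.05 = 19.
Require (74/7)ⁿ ≥ 19 ÷ (11/989) = 18791/11.
(74/7)³ = 405224/343 falls short of 18791/11 but (74/7)⁴ = 29986576/2401 reaches it, so n = 4.

4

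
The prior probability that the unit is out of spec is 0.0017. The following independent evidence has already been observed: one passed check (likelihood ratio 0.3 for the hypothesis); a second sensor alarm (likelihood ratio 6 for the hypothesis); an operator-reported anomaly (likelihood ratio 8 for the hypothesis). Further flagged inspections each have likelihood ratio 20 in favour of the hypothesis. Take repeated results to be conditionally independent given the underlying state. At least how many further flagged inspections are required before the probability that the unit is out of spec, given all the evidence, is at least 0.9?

2

Prior odds = 0.0017/0.9983 = 17/9983.
Combined Bayes factor of the evidence already in hand = 0.3 × 6 × 8 = 14.4.
Odds after that evidence = (17/9983) × 14.4 = 1224/49915.
Target odds = 0.9/0.1 = 9.
Need 20ⁿ ≥ 9 ÷ (1224/49915) = 49915/136.
20¹ = 20 falls short of 49915/136 but 20² = 400 reaches it, so n = 2.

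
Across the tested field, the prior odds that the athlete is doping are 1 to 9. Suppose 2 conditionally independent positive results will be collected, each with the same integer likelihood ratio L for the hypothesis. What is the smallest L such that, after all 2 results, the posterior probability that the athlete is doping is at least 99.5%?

43

Prior odds = 1/9.
Target odds = 0.995/0.005 = 199.
Need L² ≥ 199 ÷ (1/9) = 1791.
42² = 1764 < 1791 ≤ 1849 = 43², so L = 43.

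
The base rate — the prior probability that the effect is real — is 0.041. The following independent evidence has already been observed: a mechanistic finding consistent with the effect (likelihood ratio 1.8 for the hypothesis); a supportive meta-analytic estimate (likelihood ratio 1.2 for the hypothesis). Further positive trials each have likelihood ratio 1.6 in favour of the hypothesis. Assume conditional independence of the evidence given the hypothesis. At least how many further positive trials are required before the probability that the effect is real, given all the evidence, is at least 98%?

14

Prior odds = 0.041/0.959 = 41/959.
Combined Bayes factor of the evidence already in hand = 1.8 × 1.2 = 2.16.
Odds after that evidence = (41/959) × 2.16 = 2214/23975.
Target odds = 0.98/0.02 = 49.
Need 1.6ⁿ ≥ 49 ÷ (2214/23975) = 1174775/2214.
1.6¹³ ≈450.36 falls short of 1174775/2214 but 1.6¹⁴ ≈720.576 reaches it, so n = 14.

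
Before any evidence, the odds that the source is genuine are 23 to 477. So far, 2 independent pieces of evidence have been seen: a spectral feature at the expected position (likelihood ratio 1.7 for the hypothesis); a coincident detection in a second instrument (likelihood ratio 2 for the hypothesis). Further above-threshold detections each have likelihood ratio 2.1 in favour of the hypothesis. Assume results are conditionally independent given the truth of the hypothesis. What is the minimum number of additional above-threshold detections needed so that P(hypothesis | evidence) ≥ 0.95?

7

Prior odds = 23/477.
Combined Bayes factor of the evidence already in hand = 1.7 × 2 = 3.4.
Odds after that evidence = (23/477) × 3.4 = 391/2385.
Target odds = 0.95/0.05 = 19.
Need 2.1ⁿ ≥ 19 ÷ (391/2385) = 45315/391.
2.1⁶ = 85766121/1000000 falls short of 45315/391 but 2.1⁷ ≈180.109 reaches it, so n = 7.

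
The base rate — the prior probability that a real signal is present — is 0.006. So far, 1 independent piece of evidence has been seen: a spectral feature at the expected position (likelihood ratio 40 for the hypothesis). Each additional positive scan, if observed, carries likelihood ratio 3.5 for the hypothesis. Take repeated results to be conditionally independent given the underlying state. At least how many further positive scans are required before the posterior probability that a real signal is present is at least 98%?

Prior odds = 0.006/0.994 = 3/497.
Bayes factor of the evidence already in hand = 40.
Odds after that evidence = (3/497) × 40 = 120/497.
Target odds = 0.98/0.02 = 49.
Need 3.5ⁿ ≥ 49 ÷ (120/497) = 24353/120.
3.5⁴ = 150.0625 falls short of 24353/120 but 3.5⁵ = 525.21875 reaches it, so n = 5.

5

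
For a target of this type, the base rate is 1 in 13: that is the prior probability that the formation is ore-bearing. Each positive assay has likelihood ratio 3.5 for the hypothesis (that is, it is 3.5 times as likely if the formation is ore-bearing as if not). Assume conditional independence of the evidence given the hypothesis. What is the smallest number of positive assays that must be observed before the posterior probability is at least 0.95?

Prior odds = (1/13)/(12/13) = 1/12.
Likelihood ratio per positive assay = 3.5.
Target odds: 0.95 ÷ 0.05 = 19.
Need (1/12) × 3.5ⁿ ≥ 19, i.e. 3.5ⁿ ≥ 228.
3.5⁴ = 150.0625 falls short of 228 but 3.5⁵ = 525.21875 reaches it, so n = 5.

5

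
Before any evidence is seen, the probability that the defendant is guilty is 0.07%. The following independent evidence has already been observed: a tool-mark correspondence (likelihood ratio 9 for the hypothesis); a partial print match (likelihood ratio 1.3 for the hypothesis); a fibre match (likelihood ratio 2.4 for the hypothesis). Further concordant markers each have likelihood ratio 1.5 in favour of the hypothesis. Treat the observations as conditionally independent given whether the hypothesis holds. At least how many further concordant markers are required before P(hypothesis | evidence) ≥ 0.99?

22

Prior odds = 0.0007/0.9993 = 7/9993.
Combined Bayes factor of the evidence already in hand = 9 × 1.3 × 2.4 = 28.08.
Odds after that evidence = (7/9993) × 28.08 = 1638/83275.
Target odds = 0.99/0.01 = 99.
Need 1.5ⁿ ≥ 99 ÷ (1638/83275) = 916025/182.
1.5²¹ ≈4987.89 falls short of 916025/182 but 1.5²² ≈7481.83 reaches it, so n = 22.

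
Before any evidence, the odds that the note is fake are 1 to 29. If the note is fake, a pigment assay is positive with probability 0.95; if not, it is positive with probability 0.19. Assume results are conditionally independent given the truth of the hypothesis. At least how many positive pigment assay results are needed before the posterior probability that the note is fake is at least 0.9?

Prior odds = 1/29.
Likelihood ratio of a positive = 0.95/0.19 = 5.
Target posterior odds = 0.9/0.1 = 9.
Require 5ⁿ ≥ 9 ÷ (1/29) = 261.
5³ = 125 falls short of 261 but 5⁴ = 625 reaches it, so n = 4.

4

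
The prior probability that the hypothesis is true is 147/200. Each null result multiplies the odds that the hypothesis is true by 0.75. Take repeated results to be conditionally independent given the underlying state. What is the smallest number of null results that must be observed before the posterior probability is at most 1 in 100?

20

Prior odds = 0.735/0.265 = 147/53.
Likelihood ratio per null result = 0.75.
Target posterior odds = 0.01/0.99 = 1/99.
Require 0.75ⁿ ≤ 1/99 ÷ (147/53) = 53/14553.
0.75¹⁹ ≈0.00422828 is still above 53/14553 but 0.75²⁰ ≈0.00317121 is at or below it, so n = 20.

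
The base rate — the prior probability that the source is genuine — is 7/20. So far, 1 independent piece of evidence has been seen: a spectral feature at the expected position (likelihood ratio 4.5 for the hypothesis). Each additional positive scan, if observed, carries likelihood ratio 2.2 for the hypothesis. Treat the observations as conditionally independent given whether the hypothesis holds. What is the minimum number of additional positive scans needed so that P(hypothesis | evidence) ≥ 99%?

5

Prior odds = 0.35/0.65 = 7/13.
Bayes factor of the evidence already in hand = 4.5.
Odds after that evidence = (7/13) × 4.5 = 63/26.
Target odds = 0.99/0.01 = 99.
Need 2.2ⁿ ≥ 99 ÷ (63/26) = 286/7.
2.2⁴ = 23.4256 falls short of 286/7 but 2.2⁵ = 51.53632 reaches it, so n = 5.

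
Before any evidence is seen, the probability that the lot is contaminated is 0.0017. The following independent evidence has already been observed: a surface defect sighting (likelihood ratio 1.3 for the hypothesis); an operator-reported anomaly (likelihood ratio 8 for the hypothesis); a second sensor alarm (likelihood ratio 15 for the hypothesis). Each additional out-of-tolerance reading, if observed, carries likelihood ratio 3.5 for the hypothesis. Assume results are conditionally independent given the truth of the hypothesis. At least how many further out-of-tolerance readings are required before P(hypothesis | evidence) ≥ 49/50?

Prior odds = 0.0017/0.9983 = 17/9983.
Combined Bayes factor of the evidence already in hand = 1.3 × 8 × 15 = 156.
Odds after that evidence = (17/9983) × 156 = 2652/9983.
Target odds = 0.98/0.02 = 49.
Need 3.5ⁿ ≥ 49 ÷ (2652/9983) = 489167/2652.
3.5⁴ = 150.0625 falls short of 489167/2652 but 3.5⁵ = 525.21875 reaches it, so n = 5.

5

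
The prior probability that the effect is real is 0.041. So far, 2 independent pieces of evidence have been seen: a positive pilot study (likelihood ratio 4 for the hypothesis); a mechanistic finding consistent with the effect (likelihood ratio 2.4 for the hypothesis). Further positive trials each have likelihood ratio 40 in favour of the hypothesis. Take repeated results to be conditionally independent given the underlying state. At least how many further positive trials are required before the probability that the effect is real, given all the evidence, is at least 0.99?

2

Prior odds = 0.041/0.959 = 41/959.
Combined Bayes factor of the evidence already in hand = 4 × 2.4 = 9.6.
Odds after that evidence = (41/959) × 9.6 = 1968/4795.
Target odds = 0.99/0.01 = 99.
Need 40ⁿ ≥ 99 ÷ (1968/4795) = 158235/656.
40¹ = 40 falls short of 158235/656 but 40² = 1600 reaches it, so n = 2.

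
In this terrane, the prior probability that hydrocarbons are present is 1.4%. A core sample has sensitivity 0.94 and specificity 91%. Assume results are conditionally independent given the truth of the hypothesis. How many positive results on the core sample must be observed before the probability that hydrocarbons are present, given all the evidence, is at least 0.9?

Prior odds: 0.014 ÷ 0.986 = 7/493.
False-positive rate = 1 − 0.91 = 0.09; likelihood ratio of a positive = 0.94/0.09 = 94/9.
Target odds: 0.9 ÷ 0.1 = 9.
Require (94/9)ⁿ ≥ 9 ÷ (7/493) = 4437/7.
(94/9)² = 8836/81 falls short of 4437/7 but (94/9)³ = 830584/729 reaches it, so n = 3.

3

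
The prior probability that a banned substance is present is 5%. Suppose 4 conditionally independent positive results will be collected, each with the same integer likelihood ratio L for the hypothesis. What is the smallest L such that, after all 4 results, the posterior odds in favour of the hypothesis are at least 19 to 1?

Prior odds = 0.05/0.95 = 1/19.
Target odds = 19.
Need L⁴ ≥ 19 ÷ (1/19) = 361.
4⁴ = 256 < 361 ≤ 625 = 5⁴, so L = 5.

5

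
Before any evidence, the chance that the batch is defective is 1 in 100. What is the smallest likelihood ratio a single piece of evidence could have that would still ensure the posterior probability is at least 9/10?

891

Prior odds = 0.01/0.99 = 1/99.
Target odds = 0.9/0.1 = 9.
Required Bayes factor = 9 ÷ (1/99) = 891.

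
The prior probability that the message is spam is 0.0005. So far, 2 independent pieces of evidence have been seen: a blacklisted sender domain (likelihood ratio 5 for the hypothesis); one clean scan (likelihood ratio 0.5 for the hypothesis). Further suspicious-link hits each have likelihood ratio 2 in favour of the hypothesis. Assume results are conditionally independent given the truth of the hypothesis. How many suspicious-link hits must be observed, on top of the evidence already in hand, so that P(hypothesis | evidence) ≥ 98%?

16

Prior odds = 0.0005/0.9995 = 1/1999.
Combined Bayes factor of the evidence already in hand = 5 × 0.5 = 2.5.
Odds after that evidence = (1/1999) × 2.5 = 5/3998.
Target odds = 0.98/0.02 = 49.
Need 2ⁿ ≥ 49 ÷ (5/3998) = 39180.4.
2¹⁵ = 32768 falls short of 39180.4 but 2¹⁶ = 65536 reaches it, so n = 16.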